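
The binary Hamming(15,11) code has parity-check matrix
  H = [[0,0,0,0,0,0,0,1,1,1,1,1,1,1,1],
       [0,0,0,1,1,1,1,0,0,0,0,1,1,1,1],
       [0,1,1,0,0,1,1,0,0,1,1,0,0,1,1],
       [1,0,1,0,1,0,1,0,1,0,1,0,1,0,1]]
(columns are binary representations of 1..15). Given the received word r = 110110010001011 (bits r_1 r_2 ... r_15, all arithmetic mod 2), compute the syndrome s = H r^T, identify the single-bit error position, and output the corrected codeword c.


s = (0, 1, 1, 1)^T, error position = 7, corrected codeword c = 110110110001011

Compute s = H r^T mod 2 one row at a time:
  s_1 = 1 + 0 + 0 + 0 + 1 + 0 + 1 + 1 = 4 ≡ 0 (mod 2).
  s_2 = 1 + 1 + 0 + 0 + 1 + 0 + 1 + 1 = 5 ≡ 1 (mod 2).
  s_3 = 1 + 0 + 0 + 0 + 0 + 0 + 1 + 1 = 3 ≡ 1 (mod 2).
  s_4 = 1 + 0 + 1 + 0 + 0 + 0 + 0 + 1 = 3 ≡ 1 (mod 2).
s = (0, 1, 1, 1)^T — this equals column 7 of H (binary 0111), so error is at position 7.
Correct: flip bit 7 of r = 110110010001011 to get c = 110110110001011.


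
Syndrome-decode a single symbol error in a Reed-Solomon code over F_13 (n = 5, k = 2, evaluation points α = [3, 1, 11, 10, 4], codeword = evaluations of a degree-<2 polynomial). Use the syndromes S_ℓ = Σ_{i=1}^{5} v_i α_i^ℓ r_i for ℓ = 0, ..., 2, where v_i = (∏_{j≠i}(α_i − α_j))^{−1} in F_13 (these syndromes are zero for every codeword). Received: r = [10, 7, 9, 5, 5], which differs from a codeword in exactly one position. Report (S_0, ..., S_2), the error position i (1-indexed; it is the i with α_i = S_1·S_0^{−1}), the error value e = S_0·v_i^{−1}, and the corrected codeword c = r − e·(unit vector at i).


S = (9, 12, 3), error at position 4, error magnitude e = 4, c = [10, 7, 9, 1, 5].

Step 1: column multipliers v_i = (∏_{j≠i}(α_i − α_j))^{−1} mod 13.
  i = 1 (α = 3): (3−1)(3−11)(3−10)(3−4) = 2·(−8)·(−7)·(−1) = −112 ≡ 5, so v_1 = 5^{−1} = 8 (mod 13).
  i = 2 (α = 1): (1−3)(1−11)(1−10)(1−4) = (−2)·(−10)·(−9)·(−3) = 540 ≡ 7, so v_2 = 7^{−1} = 2 (mod 13).
  i = 3 (α = 11): (11−3)(11−1)(11−10)(11−4) = 8·10·1·7 = 560 ≡ 1, so v_3 = 1^{−1} = 1 (mod 13).
  i = 4 (α = 10): (10−3)(10−1)(10−11)(10−4) = 7·9·(−1)·6 = −378 ≡ 12, so v_4 = 12^{−1} = 12 (mod 13).
  i = 5 (α = 4): (4−3)(4−1)(4−11)(4−10) = 1·3·(−7)·(−6) = 126 ≡ 9, so v_5 = 9^{−1} = 3 (mod 13).
  v = [8, 2, 1, 12, 3].
Step 2: syndromes of r = [10, 7, 9, 5, 5] (all sums mod 13).
  S_0 = Σ v_i r_i = 8·10 + 2·7 + 1·9 + 12·5 + 3·5 = 178 ≡ 9.
  S_1 = Σ v_i α_i r_i = 8·3·10 + 2·1·7 + 1·11·9 + 12·10·5 + 3·4·5 = 1013 ≡ 12.
  α_i^2 mod 13 = [9, 1, 4, 9, 3].
  S_2 = Σ v_i α_i^2 r_i = 8·9·10 + 2·1·7 + 1·4·9 + 12·9·5 + 3·3·5 = 1355 ≡ 3.
  S = (9, 12, 3) ≠ 0, so r is not a codeword (an error is present).
Step 3: locate the error. For a single error e at position i, S_ℓ = v_i·e·α_i^ℓ, so α_err = S_1/S_0.
  S_0^{−1} = 9^{−1} = 3 (mod 13), so α_err = 12·3 = 36 ≡ 10 = α_4. Error position i = 4.
  Consistency check: S_2/S_1 = 3·12 = 36 ≡ 10 = α_err ✓ (single-error assumption holds).
Step 4: error magnitude e = S_0/v_4 = S_0·∏_{j≠4}(α_4 − α_j) = 9·12 = 108 ≡ 4 (mod 13).
Step 5: correct position 4: c_4 = r_4 − e = 5 − 4 ≡ 1 (mod 13). Hence c = [10, 7, 9, 1, 5].
  Check: interpolating c through the α_i gives m(x) = 12 + 8·x (degree < 2) with m(α_i) = c_i for every i, so c is indeed a codeword.


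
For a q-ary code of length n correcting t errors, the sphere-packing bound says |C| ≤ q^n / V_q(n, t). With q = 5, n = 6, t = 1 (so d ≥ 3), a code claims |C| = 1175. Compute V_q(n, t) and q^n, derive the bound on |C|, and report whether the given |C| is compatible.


V_q(n, t) = 25, q^n = 15625, Hamming bound = 625, |C| = 1175 > bound (violated).

Step 1: Compute V_q(n, t) = Σ_{j=0}^1 C(n, j) (q−1)^j.
  j = 0: C(6,0)·(4)^0 = 1·1 = 1.
  j = 1: C(6,1)·(4)^1 = 6·4 = 24.
  V_q(n, t) = 1 + 24 = 25.
Step 2: q^n = 5^6 = 15625.
Step 3: Hamming bound ⌊q^n / V_q(n,t)⌋ = ⌊15625/25⌋ = 625.
Step 4: Compare |C| = 1175 to 625: violated.
The claimed |C| lies above the Hamming bound, so no 5-ary code of length 6 with d ≥ 3 can have 1175 codewords.


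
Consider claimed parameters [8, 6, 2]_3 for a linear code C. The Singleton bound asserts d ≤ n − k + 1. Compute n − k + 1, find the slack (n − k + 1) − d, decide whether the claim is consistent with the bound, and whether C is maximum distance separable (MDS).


Singleton RHS = n − k + 1 = 3, slack = 1, bound satisfied, not MDS.

Singleton bound: d ≤ n − k + 1.
Here n = 8, k = 6, so n − k + 1 = 3.
Given d = 2, check d ≤ 3: YES.
Slack = (n − k + 1) − d = 1.
The code is NOT MDS (slack = 1 > 0).
Description: the claimed parameters are [8, 6, 2]_3; such a code would be non-MDS.


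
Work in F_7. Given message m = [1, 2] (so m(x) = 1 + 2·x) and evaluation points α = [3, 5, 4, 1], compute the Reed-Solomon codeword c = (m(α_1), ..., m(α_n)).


c = [0, 4, 2, 3]

Message polynomial: m(x) = 1 + 2·x (mod 7).
For each evaluation point α_i, compute m(α_i) mod 7:
  α_1 = 3: Horner steps 2 → 0, so m(3) = 0.
  α_2 = 5: Horner steps 2 → 4, so m(5) = 4.
  α_3 = 4: Horner steps 2 → 2, so m(4) = 2.
  α_4 = 1: Horner steps 2 → 3, so m(1) = 3.
Codeword c = [0, 4, 2, 3] ∈ F_7^4.


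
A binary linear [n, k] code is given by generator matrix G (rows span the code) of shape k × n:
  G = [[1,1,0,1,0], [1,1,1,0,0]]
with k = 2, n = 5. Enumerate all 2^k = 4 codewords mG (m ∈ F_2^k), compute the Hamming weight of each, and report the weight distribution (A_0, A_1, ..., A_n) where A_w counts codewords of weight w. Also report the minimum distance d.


Weight distribution: A_0 = 1, A_2 = 1, A_3 = 2. Minimum distance d = 2.

Enumerate all 2^2 = 4 messages m ∈ F_2^2.
For each, compute codeword c = mG in F_2^5, then tally its weight.
  m = 00 → c = 00000, weight = 0.
  m = 10 → c = 11010, weight = 3.
  m = 01 → c = 11100, weight = 3.
  m = 11 → c = 00110, weight = 2.
Tally weights:
  weight 0: 1 codewords.
  weight 2: 1 codewords.
  weight 3: 2 codewords.
Minimum distance d = smallest w > 0 with A_w > 0 = 2.
Sanity: Σ A_w = 4 = 2^2 = 4 ✓.


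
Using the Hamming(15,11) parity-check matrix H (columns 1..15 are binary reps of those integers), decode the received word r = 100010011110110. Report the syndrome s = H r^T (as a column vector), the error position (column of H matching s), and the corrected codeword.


s = (0, 1, 1, 1)^T, error position = 7, corrected codeword c = 100010111110110

Compute s = H r^T mod 2 one row at a time:
  s_1 = 1 + 1 + 1 + 1 + 0 + 1 + 1 + 0 = 6 ≡ 0 (mod 2).
  s_2 = 0 + 1 + 0 + 0 + 0 + 1 + 1 + 0 = 3 ≡ 1 (mod 2).
  s_3 = 0 + 0 + 0 + 0 + 1 + 1 + 1 + 0 = 3 ≡ 1 (mod 2).
  s_4 = 1 + 0 + 1 + 0 + 1 + 1 + 1 + 0 = 5 ≡ 1 (mod 2).
s = (0, 1, 1, 1)^T — this equals column 7 of H (binary 0111), so error is at position 7.
Correct: flip bit 7 of r = 100010011110110 to get c = 100010111110110.


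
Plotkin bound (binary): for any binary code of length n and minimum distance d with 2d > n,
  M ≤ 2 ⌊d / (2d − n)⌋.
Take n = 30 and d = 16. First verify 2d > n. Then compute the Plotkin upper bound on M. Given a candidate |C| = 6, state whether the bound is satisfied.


Plotkin bound M ≤ 16; given |C| = 6 ≤ bound (satisfied).

Check applicability: 2d = 32, n = 30.
2d − n = 2 > 0, so Plotkin applies.
Compute d/(2d−n) = 16/2 ≈ 8.0000.
⌊d/(2d−n)⌋ = 8.
Plotkin bound: M ≤ 2·8 = 16.
Given |C| = 6, check: satisfied.
This |C| is below the Plotkin bound.


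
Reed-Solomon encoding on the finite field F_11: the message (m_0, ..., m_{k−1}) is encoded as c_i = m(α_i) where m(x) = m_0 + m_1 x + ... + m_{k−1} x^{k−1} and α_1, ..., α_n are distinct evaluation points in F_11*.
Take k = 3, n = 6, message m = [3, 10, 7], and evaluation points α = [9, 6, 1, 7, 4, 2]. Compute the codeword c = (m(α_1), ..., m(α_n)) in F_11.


c = [0, 7, 9, 9, 1, 7]

Message polynomial: m(x) = 3 + 10·x + 7·x^2 (mod 11).
For each evaluation point α_i, compute m(α_i) mod 11:
  α_1 = 9: Horner steps 7 → 7 → 0, so m(9) = 0.
  α_2 = 6: Horner steps 7 → 8 → 7, so m(6) = 7.
  α_3 = 1: Horner steps 7 → 6 → 9, so m(1) = 9.
  α_4 = 7: Horner steps 7 → 4 → 9, so m(7) = 9.
  α_5 = 4: Horner steps 7 → 5 → 1, so m(4) = 1.
  α_6 = 2: Horner steps 7 → 2 → 7, so m(2) = 7.
Codeword c = [0, 7, 9, 9, 1, 7] ∈ F_11^6.


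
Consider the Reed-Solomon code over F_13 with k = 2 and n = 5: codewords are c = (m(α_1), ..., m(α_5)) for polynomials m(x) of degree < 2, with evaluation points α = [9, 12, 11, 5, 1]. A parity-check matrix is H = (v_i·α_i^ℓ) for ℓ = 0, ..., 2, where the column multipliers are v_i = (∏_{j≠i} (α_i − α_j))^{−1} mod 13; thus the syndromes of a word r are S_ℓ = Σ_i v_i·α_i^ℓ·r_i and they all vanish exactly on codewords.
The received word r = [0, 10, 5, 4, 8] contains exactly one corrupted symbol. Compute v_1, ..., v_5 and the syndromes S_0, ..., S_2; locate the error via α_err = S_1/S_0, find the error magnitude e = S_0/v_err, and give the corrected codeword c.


S = (2, 9, 8), error at position 3, error magnitude e = 7, c = [0, 10, 11, 4, 8].

Step 1: column multipliers v_i = (∏_{j≠i}(α_i − α_j))^{−1} mod 13.
  i = 1 (α = 9): (9−12)(9−11)(9−5)(9−1) = (−3)·(−2)·4·8 = 192 ≡ 10, so v_1 = 10^{−1} = 4 (mod 13).
  i = 2 (α = 12): (12−9)(12−11)(12−5)(12−1) = 3·1·7·11 = 231 ≡ 10, so v_2 = 10^{−1} = 4 (mod 13).
  i = 3 (α = 11): (11−9)(11−12)(11−5)(11−1) = 2·(−1)·6·10 = −120 ≡ 10, so v_3 = 10^{−1} = 4 (mod 13).
  i = 4 (α = 5): (5−9)(5−12)(5−11)(5−1) = (−4)·(−7)·(−6)·4 = −672 ≡ 4, so v_4 = 4^{−1} = 10 (mod 13).
  i = 5 (α = 1): (1−9)(1−12)(1−11)(1−5) = (−8)·(−11)·(−10)·(−4) = 3520 ≡ 10, so v_5 = 10^{−1} = 4 (mod 13).
  v = [4, 4, 4, 10, 4].
Step 2: syndromes of r = [0, 10, 5, 4, 8] (all sums mod 13).
  S_0 = Σ v_i r_i = 4·0 + 4·10 + 4·5 + 10·4 + 4·8 = 132 ≡ 2.
  S_1 = Σ v_i α_i r_i = 4·9·0 + 4·12·10 + 4·11·5 + 10·5·4 + 4·1·8 = 932 ≡ 9.
  α_i^2 mod 13 = [3, 1, 4, 12, 1].
  S_2 = Σ v_i α_i^2 r_i = 4·3·0 + 4·1·10 + 4·4·5 + 10·12·4 + 4·1·8 = 632 ≡ 8.
  S = (2, 9, 8) ≠ 0, so r is not a codeword (an error is present).
Step 3: locate the error. For a single error e at position i, S_ℓ = v_i·e·α_i^ℓ, so α_err = S_1/S_0.
  S_0^{−1} = 2^{−1} = 7 (mod 13), so α_err = 9·7 = 63 ≡ 11 = α_3. Error position i = 3.
  Consistency check: S_2/S_1 = 8·3 = 24 ≡ 11 = α_err ✓ (single-error assumption holds).
Step 4: error magnitude e = S_0/v_3 = S_0·∏_{j≠3}(α_3 − α_j) = 2·10 = 20 ≡ 7 (mod 13).
Step 5: correct position 3: c_3 = r_3 − e = 5 − 7 ≡ 11 (mod 13). Hence c = [0, 10, 11, 4, 8].
  Check: interpolating c through the α_i gives m(x) = 9 + 12·x (degree < 2) with m(α_i) = c_i for every i, so c is indeed a codeword.


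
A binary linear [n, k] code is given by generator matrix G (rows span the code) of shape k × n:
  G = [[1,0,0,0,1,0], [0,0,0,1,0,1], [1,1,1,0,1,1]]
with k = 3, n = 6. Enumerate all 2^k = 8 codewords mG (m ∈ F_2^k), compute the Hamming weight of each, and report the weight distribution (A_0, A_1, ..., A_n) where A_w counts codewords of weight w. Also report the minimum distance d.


Weight distribution: A_0 = 1, A_2 = 2, A_3 = 2, A_4 = 1, A_5 = 2. Minimum distance d = 2.

Enumerate all 2^3 = 8 messages m ∈ F_2^3.
For each, compute codeword c = mG in F_2^6, then tally its weight.
  m = 000 → c = 000000, weight = 0.
  m = 100 → c = 100010, weight = 2.
  m = 010 → c = 000101, weight = 2.
  m = 110 → c = 100111, weight = 4.
  m = 001 → c = 111011, weight = 5.
  m = 101 → c = 011001, weight = 3.
  m = 011 → c = 111110, weight = 5.
  m = 111 → c = 011100, weight = 3.
Tally weights:
  weight 0: 1 codewords.
  weight 2: 2 codewords.
  weight 3: 2 codewords.
  weight 4: 1 codewords.
  weight 5: 2 codewords.
Minimum distance d = smallest w > 0 with A_w > 0 = 2.
Sanity: Σ A_w = 8 = 2^3 = 8 ✓.


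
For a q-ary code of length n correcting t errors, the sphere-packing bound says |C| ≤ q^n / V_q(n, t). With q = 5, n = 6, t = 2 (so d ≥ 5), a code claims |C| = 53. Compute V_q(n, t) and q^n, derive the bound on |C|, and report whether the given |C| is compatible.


V_q(n, t) = 265, q^n = 15625, Hamming bound = 58, |C| = 53 ≤ bound (satisfied).

Step 1: Compute V_q(n, t) = Σ_{j=0}^2 C(n, j) (q−1)^j.
  j = 0: C(6,0)·(4)^0 = 1·1 = 1.
  j = 1: C(6,1)·(4)^1 = 6·4 = 24.
  j = 2: C(6,2)·(4)^2 = 15·16 = 240.
  V_q(n, t) = 1 + 24 + 240 = 265.
Step 2: q^n = 5^6 = 15625.
Step 3: Hamming bound ⌊q^n / V_q(n,t)⌋ = ⌊15625/265⌋ = 58.
Step 4: Compare |C| = 53 to 58: satisfied.
The claimed |C| lies below the Hamming bound.


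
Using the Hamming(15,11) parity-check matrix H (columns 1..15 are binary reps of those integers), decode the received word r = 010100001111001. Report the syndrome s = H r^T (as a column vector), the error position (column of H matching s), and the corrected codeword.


s = (1, 1, 0, 1)^T, error position = 13, corrected codeword c = 010100001111101

Compute s = H r^T mod 2 one row at a time:
  s_1 = 0 + 1 + 1 + 1 + 1 + 0 + 0 + 1 = 5 ≡ 1 (mod 2).
  s_2 = 1 + 0 + 0 + 0 + 1 + 0 + 0 + 1 = 3 ≡ 1 (mod 2).
  s_3 = 1 + 0 + 0 + 0 + 1 + 1 + 0 + 1 = 4 ≡ 0 (mod 2).
  s_4 = 0 + 0 + 0 + 0 + 1 + 1 + 0 + 1 = 3 ≡ 1 (mod 2).
s = (1, 1, 0, 1)^T — this equals column 13 of H (binary 1101), so error is at position 13.
Correct: flip bit 13 of r = 010100001111001 to get c = 010100001111101.


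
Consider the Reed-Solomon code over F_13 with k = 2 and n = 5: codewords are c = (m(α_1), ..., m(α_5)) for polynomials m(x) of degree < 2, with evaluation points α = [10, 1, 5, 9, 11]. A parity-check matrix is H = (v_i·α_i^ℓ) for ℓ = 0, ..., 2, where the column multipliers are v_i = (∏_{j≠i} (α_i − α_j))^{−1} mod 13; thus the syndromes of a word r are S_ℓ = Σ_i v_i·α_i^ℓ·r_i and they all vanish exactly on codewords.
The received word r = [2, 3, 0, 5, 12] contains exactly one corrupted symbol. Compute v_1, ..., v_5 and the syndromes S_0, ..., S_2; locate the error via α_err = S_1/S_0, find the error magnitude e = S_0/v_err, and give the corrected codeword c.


S = (9, 6, 4), error at position 3, error magnitude e = 9, c = [2, 3, 4, 5, 12].

Step 1: column multipliers v_i = (∏_{j≠i}(α_i − α_j))^{−1} mod 13.
  i = 1 (α = 10): (10−1)(10−5)(10−9)(10−11) = 9·5·1·(−1) = −45 ≡ 7, so v_1 = 7^{−1} = 2 (mod 13).
  i = 2 (α = 1): (1−10)(1−5)(1−9)(1−11) = (−9)·(−4)·(−8)·(−10) = 2880 ≡ 7, so v_2 = 7^{−1} = 2 (mod 13).
  i = 3 (α = 5): (5−10)(5−1)(5−9)(5−11) = (−5)·4·(−4)·(−6) = −480 ≡ 1, so v_3 = 1^{−1} = 1 (mod 13).
  i = 4 (α = 9): (9−10)(9−1)(9−5)(9−11) = (−1)·8·4·(−2) = 64 ≡ 12, so v_4 = 12^{−1} = 12 (mod 13).
  i = 5 (α = 11): (11−10)(11−1)(11−5)(11−9) = 1·10·6·2 = 120 ≡ 3, so v_5 = 3^{−1} = 9 (mod 13).
  v = [2, 2, 1, 12, 9].
Step 2: syndromes of r = [2, 3, 0, 5, 12] (all sums mod 13).
  S_0 = Σ v_i r_i = 2·2 + 2·3 + 1·0 + 12·5 + 9·12 = 178 ≡ 9.
  S_1 = Σ v_i α_i r_i = 2·10·2 + 2·1·3 + 1·5·0 + 12·9·5 + 9·11·12 = 1774 ≡ 6.
  α_i^2 mod 13 = [9, 1, 12, 3, 4].
  S_2 = Σ v_i α_i^2 r_i = 2·9·2 + 2·1·3 + 1·12·0 + 12·3·5 + 9·4·12 = 654 ≡ 4.
  S = (9, 6, 4) ≠ 0, so r is not a codeword (an error is present).
Step 3: locate the error. For a single error e at position i, S_ℓ = v_i·e·α_i^ℓ, so α_err = S_1/S_0.
  S_0^{−1} = 9^{−1} = 3 (mod 13), so α_err = 6·3 = 18 ≡ 5 = α_3. Error position i = 3.
  Consistency check: S_2/S_1 = 4·11 = 44 ≡ 5 = α_err ✓ (single-error assumption holds).
Step 4: error magnitude e = S_0/v_3 = S_0·∏_{j≠3}(α_3 − α_j) = 9·1 = 9 ≡ 9 (mod 13).
Step 5: correct position 3: c_3 = r_3 − e = 0 − 9 ≡ 4 (mod 13). Hence c = [2, 3, 4, 5, 12].
  Check: interpolating c through the α_i gives m(x) = 6 + 10·x (degree < 2) with m(α_i) = c_i for every i, so c is indeed a codeword.


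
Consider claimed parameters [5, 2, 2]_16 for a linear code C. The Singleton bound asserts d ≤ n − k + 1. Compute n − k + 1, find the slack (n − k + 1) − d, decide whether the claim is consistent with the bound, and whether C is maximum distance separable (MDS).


Singleton RHS = n − k + 1 = 4, slack = 2, bound satisfied, not MDS.

Singleton bound: d ≤ n − k + 1.
Here n = 5, k = 2, so n − k + 1 = 4.
Given d = 2, check d ≤ 4: YES.
Slack = (n − k + 1) − d = 2.
The code is NOT MDS (slack = 2 > 0).
Description: the claimed parameters are [5, 2, 2]_16; such a code would be non-MDS.


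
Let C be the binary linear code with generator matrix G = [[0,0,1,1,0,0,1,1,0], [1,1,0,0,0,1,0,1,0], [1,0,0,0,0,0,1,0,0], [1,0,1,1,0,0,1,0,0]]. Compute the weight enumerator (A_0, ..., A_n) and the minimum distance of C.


Weight distribution: A_0 = 1, A_2 = 5, A_4 = 7, A_6 = 3. Minimum distance d = 2.

Enumerate all 2^4 = 16 messages m ∈ F_2^4.
For each, compute codeword c = mG in F_2^9, then tally its weight.
  m = 0000 → c = 000000000, weight = 0.
  m = 1000 → c = 001100110, weight = 4.
  m = 0100 → c = 110001010, weight = 4.
  m = 1100 → c = 111101100, weight = 6.
  m = 0010 → c = 100000100, weight = 2.
  m = 1010 → c = 101100010, weight = 4.
  m = 0110 → c = 010001110, weight = 4.
  m = 1110 → c = 011101000, weight = 4.
  m = 0001 → c = 101100100, weight = 4.
  m = 1001 → c = 100000010, weight = 2.
  m = 0101 → c = 011101110, weight = 6.
  m = 1101 → c = 010001000, weight = 2.
  m = 0011 → c = 001100000, weight = 2.
  m = 1011 → c = 000000110, weight = 2.
  m = 0111 → c = 111101010, weight = 6.
  m = 1111 → c = 110001100, weight = 4.
Tally weights:
  weight 0: 1 codewords.
  weight 2: 5 codewords.
  weight 4: 7 codewords.
  weight 6: 3 codewords.
Minimum distance d = smallest w > 0 with A_w > 0 = 2.
Sanity: Σ A_w = 16 = 2^4 = 16 ✓.


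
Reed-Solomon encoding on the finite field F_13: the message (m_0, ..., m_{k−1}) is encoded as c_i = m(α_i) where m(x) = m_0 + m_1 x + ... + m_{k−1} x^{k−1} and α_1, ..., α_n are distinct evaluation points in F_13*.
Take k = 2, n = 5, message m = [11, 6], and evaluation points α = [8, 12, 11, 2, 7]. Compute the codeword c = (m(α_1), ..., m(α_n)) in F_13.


c = [7, 5, 12, 10, 1]

Message polynomial: m(x) = 11 + 6·x (mod 13).
For each evaluation point α_i, compute m(α_i) mod 13:
  α_1 = 8: Horner steps 6 → 7, so m(8) = 7.
  α_2 = 12: Horner steps 6 → 5, so m(12) = 5.
  α_3 = 11: Horner steps 6 → 12, so m(11) = 12.
  α_4 = 2: Horner steps 6 → 10, so m(2) = 10.
  α_5 = 7: Horner steps 6 → 1, so m(7) = 1.
Codeword c = [7, 5, 12, 10, 1] ∈ F_13^5.


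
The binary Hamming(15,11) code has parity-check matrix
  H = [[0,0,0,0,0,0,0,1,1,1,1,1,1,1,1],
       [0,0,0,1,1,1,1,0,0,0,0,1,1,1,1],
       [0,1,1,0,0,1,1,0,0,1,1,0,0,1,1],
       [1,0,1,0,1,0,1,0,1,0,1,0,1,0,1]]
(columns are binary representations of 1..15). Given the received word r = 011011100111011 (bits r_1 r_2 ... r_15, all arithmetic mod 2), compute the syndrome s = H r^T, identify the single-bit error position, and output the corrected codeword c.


s = (1, 0, 0, 1)^T, error position = 9, corrected codeword c = 011011101111011

Compute s = H r^T mod 2 one row at a time:
  s_1 = 0 + 0 + 1 + 1 + 1 + 0 + 1 + 1 = 5 ≡ 1 (mod 2).
  s_2 = 0 + 1 + 1 + 1 + 1 + 0 + 1 + 1 = 6 ≡ 0 (mod 2).
  s_3 = 1 + 1 + 1 + 1 + 1 + 1 + 1 + 1 = 8 ≡ 0 (mod 2).
  s_4 = 0 + 1 + 1 + 1 + 0 + 1 + 0 + 1 = 5 ≡ 1 (mod 2).
s = (1, 0, 0, 1)^T — this equals column 9 of H (binary 1001), so error is at position 9.
Correct: flip bit 9 of r = 011011100111011 to get c = 011011101111011.


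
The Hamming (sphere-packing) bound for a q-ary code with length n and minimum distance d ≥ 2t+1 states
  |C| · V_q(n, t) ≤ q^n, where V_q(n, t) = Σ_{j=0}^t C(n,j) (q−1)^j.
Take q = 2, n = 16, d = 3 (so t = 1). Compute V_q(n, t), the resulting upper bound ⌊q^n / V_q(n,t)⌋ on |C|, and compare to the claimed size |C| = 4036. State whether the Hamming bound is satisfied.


V_q(n, t) = 17, q^n = 65536, Hamming bound = 3855, |C| = 4036 > bound (violated).

Step 1: Compute V_q(n, t) = Σ_{j=0}^1 C(n, j) (q−1)^j.
  j = 0: C(16,0)·(1)^0 = 1·1 = 1.
  j = 1: C(16,1)·(1)^1 = 16·1 = 16.
  V_q(n, t) = 1 + 16 = 17.
Step 2: q^n = 2^16 = 65536.
Step 3: Hamming bound ⌊q^n / V_q(n,t)⌋ = ⌊65536/17⌋ = 3855.
Step 4: Compare |C| = 4036 to 3855: violated.
The claimed |C| lies above the Hamming bound, so no 2-ary code of length 16 with d ≥ 3 can have 4036 codewords.


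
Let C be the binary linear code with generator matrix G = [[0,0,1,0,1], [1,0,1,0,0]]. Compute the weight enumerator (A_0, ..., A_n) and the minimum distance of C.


Weight distribution: A_0 = 1, A_2 = 3. Minimum distance d = 2.

Enumerate all 2^2 = 4 messages m ∈ F_2^2.
For each, compute codeword c = mG in F_2^5, then tally its weight.
  m = 00 → c = 00000, weight = 0.
  m = 10 → c = 00101, weight = 2.
  m = 01 → c = 10100, weight = 2.
  m = 11 → c = 10001, weight = 2.
Tally weights:
  weight 0: 1 codewords.
  weight 2: 3 codewords.
Minimum distance d = smallest w > 0 with A_w > 0 = 2.
Sanity: Σ A_w = 4 = 2^2 = 4 ✓.


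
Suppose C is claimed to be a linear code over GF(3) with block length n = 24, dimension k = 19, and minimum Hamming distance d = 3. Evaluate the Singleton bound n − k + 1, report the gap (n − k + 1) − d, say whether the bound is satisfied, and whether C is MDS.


Singleton RHS = n − k + 1 = 6, slack = 3, bound satisfied, not MDS.

Singleton bound: d ≤ n − k + 1.
Here n = 24, k = 19, so n − k + 1 = 6.
Given d = 3, check d ≤ 6: YES.
Slack = (n − k + 1) − d = 3.
The code is NOT MDS (slack = 3 > 0).
Description: the claimed parameters are [24, 19, 3]_3; such a code would be non-MDS.


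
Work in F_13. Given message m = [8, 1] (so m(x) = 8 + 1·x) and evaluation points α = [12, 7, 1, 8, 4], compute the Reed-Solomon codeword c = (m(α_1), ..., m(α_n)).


c = [7, 2, 9, 3, 12]

Message polynomial: m(x) = 8 + 1·x (mod 13).
For each evaluation point α_i, compute m(α_i) mod 13:
  α_1 = 12: Horner steps 1 → 7, so m(12) = 7.
  α_2 = 7: Horner steps 1 → 2, so m(7) = 2.
  α_3 = 1: Horner steps 1 → 9, so m(1) = 9.
  α_4 = 8: Horner steps 1 → 3, so m(8) = 3.
  α_5 = 4: Horner steps 1 → 12, so m(4) = 12.
Codeword c = [7, 2, 9, 3, 12] ∈ F_13^5.


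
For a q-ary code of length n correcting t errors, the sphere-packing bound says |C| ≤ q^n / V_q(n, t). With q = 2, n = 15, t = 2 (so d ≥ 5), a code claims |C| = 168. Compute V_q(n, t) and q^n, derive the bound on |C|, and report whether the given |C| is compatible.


V_q(n, t) = 121, q^n = 32768, Hamming bound = 270, |C| = 168 ≤ bound (satisfied).

Step 1: Compute V_q(n, t) = Σ_{j=0}^2 C(n, j) (q−1)^j.
  j = 0: C(15,0)·(1)^0 = 1·1 = 1.
  j = 1: C(15,1)·(1)^1 = 15·1 = 15.
  j = 2: C(15,2)·(1)^2 = 105·1 = 105.
  V_q(n, t) = 1 + 15 + 105 = 121.
Step 2: q^n = 2^15 = 32768.
Step 3: Hamming bound ⌊q^n / V_q(n,t)⌋ = ⌊32768/121⌋ = 270.
Step 4: Compare |C| = 168 to 270: satisfied.
The claimed |C| lies below the Hamming bound.


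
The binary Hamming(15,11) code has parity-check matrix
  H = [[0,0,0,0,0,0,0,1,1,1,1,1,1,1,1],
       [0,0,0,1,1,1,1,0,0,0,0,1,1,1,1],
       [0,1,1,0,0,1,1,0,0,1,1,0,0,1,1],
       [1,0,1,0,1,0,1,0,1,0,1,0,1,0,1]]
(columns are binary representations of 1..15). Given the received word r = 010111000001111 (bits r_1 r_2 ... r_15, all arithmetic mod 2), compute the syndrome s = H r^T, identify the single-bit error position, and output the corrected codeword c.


s = (0, 1, 0, 1)^T, error position = 5, corrected codeword c = 010101000001111

Compute s = H r^T mod 2 one row at a time:
  s_1 = 0 + 0 + 0 + 0 + 1 + 1 + 1 + 1 = 4 ≡ 0 (mod 2).
  s_2 = 1 + 1 + 1 + 0 + 1 + 1 + 1 + 1 = 7 ≡ 1 (mod 2).
  s_3 = 1 + 0 + 1 + 0 + 0 + 0 + 1 + 1 = 4 ≡ 0 (mod 2).
  s_4 = 0 + 0 + 1 + 0 + 0 + 0 + 1 + 1 = 3 ≡ 1 (mod 2).
s = (0, 1, 0, 1)^T — this equals column 5 of H (binary 0101), so error is at position 5.
Correct: flip bit 5 of r = 010111000001111 to get c = 010101000001111.


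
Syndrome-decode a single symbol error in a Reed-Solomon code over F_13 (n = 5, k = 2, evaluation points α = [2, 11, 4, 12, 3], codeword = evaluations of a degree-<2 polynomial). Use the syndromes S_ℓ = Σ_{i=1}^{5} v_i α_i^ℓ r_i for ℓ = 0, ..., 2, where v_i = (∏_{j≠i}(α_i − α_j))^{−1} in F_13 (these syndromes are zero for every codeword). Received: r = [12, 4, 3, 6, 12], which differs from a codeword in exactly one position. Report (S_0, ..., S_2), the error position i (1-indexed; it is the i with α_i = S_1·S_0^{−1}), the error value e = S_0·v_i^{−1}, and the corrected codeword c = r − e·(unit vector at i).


S = (4, 12, 10), error at position 5, error magnitude e = 11, c = [12, 4, 3, 6, 1].

Step 1: column multipliers v_i = (∏_{j≠i}(α_i − α_j))^{−1} mod 13.
  i = 1 (α = 2): (2−11)(2−4)(2−12)(2−3) = (−9)·(−2)·(−10)·(−1) = 180 ≡ 11, so v_1 = 11^{−1} = 6 (mod 13).
  i = 2 (α = 11): (11−2)(11−4)(11−12)(11−3) = 9·7·(−1)·8 = −504 ≡ 3, so v_2 = 3^{−1} = 9 (mod 13).
  i = 3 (α = 4): (4−2)(4−11)(4−12)(4−3) = 2·(−7)·(−8)·1 = 112 ≡ 8, so v_3 = 8^{−1} = 5 (mod 13).
  i = 4 (α = 12): (12−2)(12−11)(12−4)(12−3) = 10·1·8·9 = 720 ≡ 5, so v_4 = 5^{−1} = 8 (mod 13).
  i = 5 (α = 3): (3−2)(3−11)(3−4)(3−12) = 1·(−8)·(−1)·(−9) = −72 ≡ 6, so v_5 = 6^{−1} = 11 (mod 13).
  v = [6, 9, 5, 8, 11].
Step 2: syndromes of r = [12, 4, 3, 6, 12] (all sums mod 13).
  S_0 = Σ v_i r_i = 6·12 + 9·4 + 5·3 + 8·6 + 11·12 = 303 ≡ 4.
  S_1 = Σ v_i α_i r_i = 6·2·12 + 9·11·4 + 5·4·3 + 8·12·6 + 11·3·12 = 1572 ≡ 12.
  α_i^2 mod 13 = [4, 4, 3, 1, 9].
  S_2 = Σ v_i α_i^2 r_i = 6·4·12 + 9·4·4 + 5·3·3 + 8·1·6 + 11·9·12 = 1713 ≡ 10.
  S = (4, 12, 10) ≠ 0, so r is not a codeword (an error is present).
Step 3: locate the error. For a single error e at position i, S_ℓ = v_i·e·α_i^ℓ, so α_err = S_1/S_0.
  S_0^{−1} = 4^{−1} = 10 (mod 13), so α_err = 12·10 = 120 ≡ 3 = α_5. Error position i = 5.
  Consistency check: S_2/S_1 = 10·12 = 120 ≡ 3 = α_err ✓ (single-error assumption holds).
Step 4: error magnitude e = S_0/v_5 = S_0·∏_{j≠5}(α_5 − α_j) = 4·6 = 24 ≡ 11 (mod 13).
Step 5: correct position 5: c_5 = r_5 − e = 12 − 11 ≡ 1 (mod 13). Hence c = [12, 4, 3, 6, 1].
  Check: interpolating c through the α_i gives m(x) = 8 + 2·x (degree < 2) with m(α_i) = c_i for every i, so c is indeed a codeword.


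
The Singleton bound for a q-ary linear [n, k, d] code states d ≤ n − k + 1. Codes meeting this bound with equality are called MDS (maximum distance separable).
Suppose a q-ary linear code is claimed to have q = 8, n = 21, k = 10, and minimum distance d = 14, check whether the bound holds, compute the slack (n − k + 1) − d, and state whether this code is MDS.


Singleton RHS = n − k + 1 = 12, slack = -2, bound violated (no such code; not MDS).

Singleton bound: d ≤ n − k + 1.
Here n = 21, k = 10, so n − k + 1 = 12.
Given d = 14, check d ≤ 12: NO.
Slack = (n − k + 1) − d = -2.
The slack is negative: d = 14 exceeds n − k + 1 = 12 by 2, so the Singleton bound is violated and no linear [21, 10, 14]_8 code can exist. In particular it is not MDS (MDS requires d = n − k + 1 exactly).
Description: the claimed parameters are [21, 10, 14]_8; such a code would be impossible (violates the Singleton bound).


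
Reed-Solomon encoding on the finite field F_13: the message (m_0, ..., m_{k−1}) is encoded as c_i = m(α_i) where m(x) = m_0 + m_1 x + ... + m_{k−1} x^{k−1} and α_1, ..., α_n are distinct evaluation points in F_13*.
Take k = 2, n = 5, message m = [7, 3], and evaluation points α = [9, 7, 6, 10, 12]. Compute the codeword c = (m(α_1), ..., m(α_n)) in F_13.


c = [8, 2, 12, 11, 4]

Message polynomial: m(x) = 7 + 3·x (mod 13).
For each evaluation point α_i, compute m(α_i) mod 13:
  α_1 = 9: Horner steps 3 → 8, so m(9) = 8.
  α_2 = 7: Horner steps 3 → 2, so m(7) = 2.
  α_3 = 6: Horner steps 3 → 12, so m(6) = 12.
  α_4 = 10: Horner steps 3 → 11, so m(10) = 11.
  α_5 = 12: Horner steps 3 → 4, so m(12) = 4.
Codeword c = [8, 2, 12, 11, 4] ∈ F_13^5.


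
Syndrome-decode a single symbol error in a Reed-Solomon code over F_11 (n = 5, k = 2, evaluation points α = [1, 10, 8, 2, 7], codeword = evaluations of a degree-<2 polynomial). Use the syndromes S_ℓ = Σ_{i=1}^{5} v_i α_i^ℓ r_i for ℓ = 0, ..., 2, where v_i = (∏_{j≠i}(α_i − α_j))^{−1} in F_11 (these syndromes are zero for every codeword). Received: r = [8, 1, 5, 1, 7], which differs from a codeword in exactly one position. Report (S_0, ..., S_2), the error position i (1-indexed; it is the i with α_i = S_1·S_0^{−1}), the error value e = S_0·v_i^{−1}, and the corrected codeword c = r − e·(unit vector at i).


S = (3, 6, 1), error at position 4, error magnitude e = 6, c = [8, 1, 5, 6, 7].

Step 1: column multipliers v_i = (∏_{j≠i}(α_i − α_j))^{−1} mod 11.
  i = 1 (α = 1): (1−10)(1−8)(1−2)(1−7) = (−9)·(−7)·(−1)·(−6) = 378 ≡ 4, so v_1 = 4^{−1} = 3 (mod 11).
  i = 2 (α = 10): (10−1)(10−8)(10−2)(10−7) = 9·2·8·3 = 432 ≡ 3, so v_2 = 3^{−1} = 4 (mod 11).
  i = 3 (α = 8): (8−1)(8−10)(8−2)(8−7) = 7·(−2)·6·1 = −84 ≡ 4, so v_3 = 4^{−1} = 3 (mod 11).
  i = 4 (α = 2): (2−1)(2−10)(2−8)(2−7) = 1·(−8)·(−6)·(−5) = −240 ≡ 2, so v_4 = 2^{−1} = 6 (mod 11).
  i = 5 (α = 7): (7−1)(7−10)(7−8)(7−2) = 6·(−3)·(−1)·5 = 90 ≡ 2, so v_5 = 2^{−1} = 6 (mod 11).
  v = [3, 4, 3, 6, 6].
Step 2: syndromes of r = [8, 1, 5, 1, 7] (all sums mod 11).
  S_0 = Σ v_i r_i = 3·8 + 4·1 + 3·5 + 6·1 + 6·7 = 91 ≡ 3.
  S_1 = Σ v_i α_i r_i = 3·1·8 + 4·10·1 + 3·8·5 + 6·2·1 + 6·7·7 = 490 ≡ 6.
  α_i^2 mod 11 = [1, 1, 9, 4, 5].
  S_2 = Σ v_i α_i^2 r_i = 3·1·8 + 4·1·1 + 3·9·5 + 6·4·1 + 6·5·7 = 397 ≡ 1.
  S = (3, 6, 1) ≠ 0, so r is not a codeword (an error is present).
Step 3: locate the error. For a single error e at position i, S_ℓ = v_i·e·α_i^ℓ, so α_err = S_1/S_0.
  S_0^{−1} = 3^{−1} = 4 (mod 11), so α_err = 6·4 = 24 ≡ 2 = α_4. Error position i = 4.
  Consistency check: S_2/S_1 = 1·2 = 2 ≡ 2 = α_err ✓ (single-error assumption holds).
Step 4: error magnitude e = S_0/v_4 = S_0·∏_{j≠4}(α_4 − α_j) = 3·2 = 6 ≡ 6 (mod 11).
Step 5: correct position 4: c_4 = r_4 − e = 1 − 6 ≡ 6 (mod 11). Hence c = [8, 1, 5, 6, 7].
  Check: interpolating c through the α_i gives m(x) = 10 + 9·x (degree < 2) with m(α_i) = c_i for every i, so c is indeed a codeword.


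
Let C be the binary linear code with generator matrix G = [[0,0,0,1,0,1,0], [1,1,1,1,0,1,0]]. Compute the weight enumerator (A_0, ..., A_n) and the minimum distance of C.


Weight distribution: A_0 = 1, A_2 = 1, A_3 = 1, A_5 = 1. Minimum distance d = 2.

Enumerate all 2^2 = 4 messages m ∈ F_2^2.
For each, compute codeword c = mG in F_2^7, then tally its weight.
  m = 00 → c = 0000000, weight = 0.
  m = 10 → c = 0001010, weight = 2.
  m = 01 → c = 1111010, weight = 5.
  m = 11 → c = 1110000, weight = 3.
Tally weights:
  weight 0: 1 codewords.
  weight 2: 1 codewords.
  weight 3: 1 codewords.
  weight 5: 1 codewords.
Minimum distance d = smallest w > 0 with A_w > 0 = 2.
Sanity: Σ A_w = 4 = 2^2 = 4 ✓.


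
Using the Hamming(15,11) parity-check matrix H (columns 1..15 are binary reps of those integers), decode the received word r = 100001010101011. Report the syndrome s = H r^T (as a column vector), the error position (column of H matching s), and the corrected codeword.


s = (1, 0, 0, 0)^T, error position = 8, corrected codeword c = 100001000101011

Compute s = H r^T mod 2 one row at a time:
  s_1 = 1 + 0 + 1 + 0 + 1 + 0 + 1 + 1 = 5 ≡ 1 (mod 2).
  s_2 = 0 + 0 + 1 + 0 + 1 + 0 + 1 + 1 = 4 ≡ 0 (mod 2).
  s_3 = 0 + 0 + 1 + 0 + 1 + 0 + 1 + 1 = 4 ≡ 0 (mod 2).
  s_4 = 1 + 0 + 0 + 0 + 0 + 0 + 0 + 1 = 2 ≡ 0 (mod 2).
s = (1, 0, 0, 0)^T — this equals column 8 of H (binary 1000), so error is at position 8.
Correct: flip bit 8 of r = 100001010101011 to get c = 100001000101011.


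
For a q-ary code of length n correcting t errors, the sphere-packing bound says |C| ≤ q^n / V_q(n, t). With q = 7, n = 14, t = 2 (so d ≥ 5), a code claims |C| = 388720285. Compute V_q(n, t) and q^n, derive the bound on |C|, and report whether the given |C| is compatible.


V_q(n, t) = 3361, q^n = 678223072849, Hamming bound = 201792047, |C| = 388720285 > bound (violated).

Step 1: Compute V_q(n, t) = Σ_{j=0}^2 C(n, j) (q−1)^j.
  j = 0: C(14,0)·(6)^0 = 1·1 = 1.
  j = 1: C(14,1)·(6)^1 = 14·6 = 84.
  j = 2: C(14,2)·(6)^2 = 91·36 = 3276.
  V_q(n, t) = 1 + 84 + 3276 = 3361.
Step 2: q^n = 7^14 = 678223072849.
Step 3: Hamming bound ⌊q^n / V_q(n,t)⌋ = ⌊678223072849/3361⌋ = 201792047.
Step 4: Compare |C| = 388720285 to 201792047: violated.
The claimed |C| lies above the Hamming bound, so no 7-ary code of length 14 with d ≥ 5 can have 388720285 codewords.


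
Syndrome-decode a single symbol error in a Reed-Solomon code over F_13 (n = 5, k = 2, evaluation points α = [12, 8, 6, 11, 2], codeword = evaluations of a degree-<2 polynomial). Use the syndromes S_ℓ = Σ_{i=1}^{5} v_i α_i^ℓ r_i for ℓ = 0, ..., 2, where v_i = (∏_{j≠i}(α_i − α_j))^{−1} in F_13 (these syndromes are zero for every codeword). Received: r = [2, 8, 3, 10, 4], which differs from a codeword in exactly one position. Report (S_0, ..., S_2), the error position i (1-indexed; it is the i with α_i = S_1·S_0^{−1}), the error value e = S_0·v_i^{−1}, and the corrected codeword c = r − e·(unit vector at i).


S = (10, 8, 9), error at position 3, error magnitude e = 5, c = [2, 8, 11, 10, 4].

Step 1: column multipliers v_i = (∏_{j≠i}(α_i − α_j))^{−1} mod 13.
  i = 1 (α = 12): (12−8)(12−6)(12−11)(12−2) = 4·6·1·10 = 240 ≡ 6, so v_1 = 6^{−1} = 11 (mod 13).
  i = 2 (α = 8): (8−12)(8−6)(8−11)(8−2) = (−4)·2·(−3)·6 = 144 ≡ 1, so v_2 = 1^{−1} = 1 (mod 13).
  i = 3 (α = 6): (6−12)(6−8)(6−11)(6−2) = (−6)·(−2)·(−5)·4 = −240 ≡ 7, so v_3 = 7^{−1} = 2 (mod 13).
  i = 4 (α = 11): (11−12)(11−8)(11−6)(11−2) = (−1)·3·5·9 = −135 ≡ 8, so v_4 = 8^{−1} = 5 (mod 13).
  i = 5 (α = 2): (2−12)(2−8)(2−6)(2−11) = (−10)·(−6)·(−4)·(−9) = 2160 ≡ 2, so v_5 = 2^{−1} = 7 (mod 13).
  v = [11, 1, 2, 5, 7].
Step 2: syndromes of r = [2, 8, 3, 10, 4] (all sums mod 13).
  S_0 = Σ v_i r_i = 11·2 + 1·8 + 2·3 + 5·10 + 7·4 = 114 ≡ 10.
  S_1 = Σ v_i α_i r_i = 11·12·2 + 1·8·8 + 2·6·3 + 5·11·10 + 7·2·4 = 970 ≡ 8.
  α_i^2 mod 13 = [1, 12, 10, 4, 4].
  S_2 = Σ v_i α_i^2 r_i = 11·1·2 + 1·12·8 + 2·10·3 + 5·4·10 + 7·4·4 = 490 ≡ 9.
  S = (10, 8, 9) ≠ 0, so r is not a codeword (an error is present).
Step 3: locate the error. For a single error e at position i, S_ℓ = v_i·e·α_i^ℓ, so α_err = S_1/S_0.
  S_0^{−1} = 10^{−1} = 4 (mod 13), so α_err = 8·4 = 32 ≡ 6 = α_3. Error position i = 3.
  Consistency check: S_2/S_1 = 9·5 = 45 ≡ 6 = α_err ✓ (single-error assumption holds).
Step 4: error magnitude e = S_0/v_3 = S_0·∏_{j≠3}(α_3 − α_j) = 10·7 = 70 ≡ 5 (mod 13).
Step 5: correct position 3: c_3 = r_3 − e = 3 − 5 ≡ 11 (mod 13). Hence c = [2, 8, 11, 10, 4].
  Check: interpolating c through the α_i gives m(x) = 7 + 5·x (degree < 2) with m(α_i) = c_i for every i, so c is indeed a codeword.


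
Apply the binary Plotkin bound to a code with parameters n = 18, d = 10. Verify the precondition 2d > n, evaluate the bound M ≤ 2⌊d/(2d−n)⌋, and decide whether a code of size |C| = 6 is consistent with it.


Plotkin bound M ≤ 10; given |C| = 6 ≤ bound (satisfied).

Check applicability: 2d = 20, n = 18.
2d − n = 2 > 0, so Plotkin applies.
Compute d/(2d−n) = 10/2 ≈ 5.0000.
⌊d/(2d−n)⌋ = 5.
Plotkin bound: M ≤ 2·5 = 10.
Given |C| = 6, check: satisfied.
This |C| is below the Plotkin bound.


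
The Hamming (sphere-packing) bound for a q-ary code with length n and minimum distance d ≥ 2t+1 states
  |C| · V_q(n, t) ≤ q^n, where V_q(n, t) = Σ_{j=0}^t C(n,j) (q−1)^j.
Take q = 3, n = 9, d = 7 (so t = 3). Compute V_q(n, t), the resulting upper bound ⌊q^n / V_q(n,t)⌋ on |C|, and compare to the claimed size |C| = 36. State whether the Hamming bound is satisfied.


V_q(n, t) = 835, q^n = 19683, Hamming bound = 23, |C| = 36 > bound (violated).

Step 1: Compute V_q(n, t) = Σ_{j=0}^3 C(n, j) (q−1)^j.
  j = 0: C(9,0)·(2)^0 = 1·1 = 1.
  j = 1: C(9,1)·(2)^1 = 9·2 = 18.
  j = 2: C(9,2)·(2)^2 = 36·4 = 144.
  j = 3: C(9,3)·(2)^3 = 84·8 = 672.
  V_q(n, t) = 1 + 18 + 144 + 672 = 835.
Step 2: q^n = 3^9 = 19683.
Step 3: Hamming bound ⌊q^n / V_q(n,t)⌋ = ⌊19683/835⌋ = 23.
Step 4: Compare |C| = 36 to 23: violated.
The claimed |C| lies above the Hamming bound, so no 3-ary code of length 9 with d ≥ 7 can have 36 codewords.


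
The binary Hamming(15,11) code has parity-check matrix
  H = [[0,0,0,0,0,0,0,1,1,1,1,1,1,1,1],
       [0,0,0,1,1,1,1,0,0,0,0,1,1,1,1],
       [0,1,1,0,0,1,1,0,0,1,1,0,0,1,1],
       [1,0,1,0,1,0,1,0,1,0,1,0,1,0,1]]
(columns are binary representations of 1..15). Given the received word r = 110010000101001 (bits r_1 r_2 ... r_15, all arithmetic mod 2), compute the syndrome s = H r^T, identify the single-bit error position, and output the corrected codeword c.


s = (1, 1, 1, 1)^T, error position = 15, corrected codeword c = 110010000101000

Compute s = H r^T mod 2 one row at a time:
  s_1 = 0 + 0 + 1 + 0 + 1 + 0 + 0 + 1 = 3 ≡ 1 (mod 2).
  s_2 = 0 + 1 + 0 + 0 + 1 + 0 + 0 + 1 = 3 ≡ 1 (mod 2).
  s_3 = 1 + 0 + 0 + 0 + 1 + 0 + 0 + 1 = 3 ≡ 1 (mod 2).
  s_4 = 1 + 0 + 1 + 0 + 0 + 0 + 0 + 1 = 3 ≡ 1 (mod 2).
s = (1, 1, 1, 1)^T — this equals column 15 of H (binary 1111), so error is at position 15.
Correct: flip bit 15 of r = 110010000101001 to get c = 110010000101000.


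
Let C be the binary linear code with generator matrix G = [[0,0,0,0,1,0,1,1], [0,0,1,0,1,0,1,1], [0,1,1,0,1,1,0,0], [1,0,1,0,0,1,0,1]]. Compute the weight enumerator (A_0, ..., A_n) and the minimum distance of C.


Weight distribution: A_0 = 1, A_1 = 1, A_3 = 4, A_4 = 7, A_5 = 3. Minimum distance d = 1.

Enumerate all 2^4 = 16 messages m ∈ F_2^4.
For each, compute codeword c = mG in F_2^8, then tally its weight.
  m = 0000 → c = 00000000, weight = 0.
  m = 1000 → c = 00001011, weight = 3.
  m = 0100 → c = 00101011, weight = 4.
  m = 1100 → c = 00100000, weight = 1.
  m = 0010 → c = 01101100, weight = 4.
  m = 1010 → c = 01100111, weight = 5.
  m = 0110 → c = 01000111, weight = 4.
  m = 1110 → c = 01001100, weight = 3.
  m = 0001 → c = 10100101, weight = 4.
  m = 1001 → c = 10101110, weight = 5.
  m = 0101 → c = 10001110, weight = 4.
  m = 1101 → c = 10000101, weight = 3.
  m = 0011 → c = 11001001, weight = 4.
  m = 1011 → c = 11000010, weight = 3.
  m = 0111 → c = 11100010, weight = 4.
  m = 1111 → c = 11101001, weight = 5.
Tally weights:
  weight 0: 1 codewords.
  weight 1: 1 codewords.
  weight 3: 4 codewords.
  weight 4: 7 codewords.
  weight 5: 3 codewords.
Minimum distance d = smallest w > 0 with A_w > 0 = 1.
Sanity: Σ A_w = 16 = 2^4 = 16 ✓.


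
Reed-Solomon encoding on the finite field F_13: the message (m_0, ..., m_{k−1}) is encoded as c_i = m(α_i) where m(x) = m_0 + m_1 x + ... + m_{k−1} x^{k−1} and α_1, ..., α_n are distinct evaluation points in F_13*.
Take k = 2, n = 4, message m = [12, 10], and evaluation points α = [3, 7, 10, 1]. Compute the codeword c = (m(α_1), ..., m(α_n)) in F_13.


c = [3, 4, 8, 9]

Message polynomial: m(x) = 12 + 10·x (mod 13).
For each evaluation point α_i, compute m(α_i) mod 13:
  α_1 = 3: Horner steps 10 → 3, so m(3) = 3.
  α_2 = 7: Horner steps 10 → 4, so m(7) = 4.
  α_3 = 10: Horner steps 10 → 8, so m(10) = 8.
  α_4 = 1: Horner steps 10 → 9, so m(1) = 9.
Codeword c = [3, 4, 8, 9] ∈ F_13^4.


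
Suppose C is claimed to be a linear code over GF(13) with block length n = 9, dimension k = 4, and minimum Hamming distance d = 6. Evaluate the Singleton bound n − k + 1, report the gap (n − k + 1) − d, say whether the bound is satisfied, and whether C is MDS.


Singleton RHS = n − k + 1 = 6, slack = 0, bound satisfied, MDS.

Singleton bound: d ≤ n − k + 1.
Here n = 9, k = 4, so n − k + 1 = 6.
Given d = 6, check d ≤ 6: YES.
Slack = (n − k + 1) − d = 0.
The code is MDS (slack = 0).
Description: the claimed parameters are [9, 4, 6]_13; such a code would be MDS (meets Singleton bound).
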